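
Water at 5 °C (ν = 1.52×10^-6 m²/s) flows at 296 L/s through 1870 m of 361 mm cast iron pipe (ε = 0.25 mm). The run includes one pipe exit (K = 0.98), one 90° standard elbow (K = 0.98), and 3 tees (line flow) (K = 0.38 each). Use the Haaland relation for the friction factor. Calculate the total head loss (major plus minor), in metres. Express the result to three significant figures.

V = 4Q/(πD²) = 2.892 m/s; V²/2g = 0.4263 m
Re = 6.87×10^5, ε/D = 6.93×10^-4 → f = 0.01853 (Haaland)
Major: h_f = f(L/D)·V²/2g = 0.01853·5180·0.4263 = 40.91 m
Minor: ΣK = 3.10; h_m = ΣK·V²/2g = 1.321 m
Total H_L = 40.91 + 1.321 = 42.23 m

H_L ≈ 42.2 m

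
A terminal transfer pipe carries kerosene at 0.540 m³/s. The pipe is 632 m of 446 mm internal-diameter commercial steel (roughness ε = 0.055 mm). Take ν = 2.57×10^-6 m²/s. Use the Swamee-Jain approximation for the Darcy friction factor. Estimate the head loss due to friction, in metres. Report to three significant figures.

h_f ≈ 12.5 m

V = 4Q/(πD²) = 4·0.540/(π·0.446²) = 3.456 m/s
Re = VD/ν = 3.456·0.446/2.57×10^-6 = 6.00×10^5 → turbulent
ε/D = 0.055/446 = 1.23×10^-4
Swamee-Jain: f = 0.01446
h_f = f(L/D)V²/(2g) = 0.01446·(632/0.446)·3.456²/(2·9.81) = 12.48 m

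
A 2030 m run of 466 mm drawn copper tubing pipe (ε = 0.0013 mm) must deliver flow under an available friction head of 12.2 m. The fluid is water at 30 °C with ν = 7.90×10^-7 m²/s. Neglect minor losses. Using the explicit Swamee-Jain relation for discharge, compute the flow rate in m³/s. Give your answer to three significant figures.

Q ≈ 0.378 m³/s

Swamee-Jain (Type II): Q = -0.965·√(gD⁵h_f/L)·ln[ε/(3.7D) + √(3.17ν²L/(gD³h_f))]
√(gD⁵h_f/L) = √(9.81·0.466⁵·12.2/2030) = 0.03599
ε/(3.7D) = 7.54×10^-7; √(3.17ν²L/(gD³h_f)) = 1.82×10^-5
Q = -0.965·0.03599·ln(1.896×10^-5) = 0.3777 m³/s
Check: V = 2.21 m/s, Re = 1.31×10^6, f = 0.01119, h_f = 12.2 m ≈ 12.2 m ✓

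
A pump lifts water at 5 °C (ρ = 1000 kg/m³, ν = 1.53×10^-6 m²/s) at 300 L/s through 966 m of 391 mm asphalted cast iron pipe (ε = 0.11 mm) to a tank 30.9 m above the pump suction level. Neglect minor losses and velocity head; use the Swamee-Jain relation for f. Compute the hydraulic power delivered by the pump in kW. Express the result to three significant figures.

V = 4Q/(πD²) = 2.498 m/s; Re = 6.39×10^5; ε/D = 2.81×10^-4; f = 0.01596
h_f = f(L/D)V²/2g = 12.55 m
Total head H = z + h_f = 30.9 + 12.55 = 43.45 m
P_hyd = ρgQH = 1000·9.81·0.300·43.45 = 127.9 kW

P_hyd ≈ 128 kW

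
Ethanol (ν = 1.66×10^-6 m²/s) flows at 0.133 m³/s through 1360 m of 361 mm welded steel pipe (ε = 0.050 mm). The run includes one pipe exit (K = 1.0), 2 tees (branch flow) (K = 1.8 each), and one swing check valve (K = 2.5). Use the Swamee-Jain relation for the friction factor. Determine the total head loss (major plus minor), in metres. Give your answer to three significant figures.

V = 4Q/(πD²) = 1.299 m/s; V²/2g = 0.08606 m
Re = 2.83×10^5, ε/D = 1.39×10^-4 → f = 0.01591 (Swamee-Jain)
Major: h_f = f(L/D)·V²/2g = 0.01591·3767·0.08606 = 5.159 m
Minor: ΣK = 7.10; h_m = ΣK·V²/2g = 0.6110 m
Total H_L = 5.159 + 0.6110 = 5.770 m

H_L ≈ 5.77 m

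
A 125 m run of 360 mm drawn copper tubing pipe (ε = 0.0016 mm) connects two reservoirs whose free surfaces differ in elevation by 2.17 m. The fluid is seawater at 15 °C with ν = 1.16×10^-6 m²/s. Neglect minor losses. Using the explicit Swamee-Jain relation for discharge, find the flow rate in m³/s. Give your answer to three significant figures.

Q ≈ 0.329 m³/s

Swamee-Jain (Type II): Q = -0.965·√(gD⁵h_f/L)·ln[ε/(3.7D) + √(3.17ν²L/(gD³h_f))]
√(gD⁵h_f/L) = √(9.81·0.360⁵·2.17/125) = 0.03209
ε/(3.7D) = 1.20×10^-6; √(3.17ν²L/(gD³h_f)) = 2.32×10^-5
Q = -0.965·0.03209·ln(2.437×10^-5) = 0.3289 m³/s
Check: V = 3.23 m/s, Re = 1.00×10^6, f = 0.01171, h_f = 2.16 m ≈ 2.17 m ✓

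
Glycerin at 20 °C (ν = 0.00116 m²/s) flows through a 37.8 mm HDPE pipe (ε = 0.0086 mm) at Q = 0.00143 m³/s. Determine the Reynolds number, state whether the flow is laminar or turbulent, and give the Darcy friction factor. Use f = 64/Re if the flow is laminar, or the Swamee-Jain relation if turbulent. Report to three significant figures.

Re ≈ 41.5; laminar; f = 64/Re ≈ 1.54

V = 4Q/(πD²) = 1.274 m/s
Re = VD/ν = 1.274·0.0378/0.00116 = 41.5
Re < 2300 → laminar → f = 64/Re = 1.541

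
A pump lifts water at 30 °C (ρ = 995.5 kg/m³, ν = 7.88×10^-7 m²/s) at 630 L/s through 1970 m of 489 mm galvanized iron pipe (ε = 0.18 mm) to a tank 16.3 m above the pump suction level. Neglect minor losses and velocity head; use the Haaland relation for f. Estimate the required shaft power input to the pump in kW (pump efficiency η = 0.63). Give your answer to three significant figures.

V = 4Q/(πD²) = 3.355 m/s; Re = 2.08×10^6; ε/D = 3.68×10^-4; f = 0.01591
h_f = f(L/D)V²/2g = 36.76 m
Total head H = z + h_f = 16.3 + 36.76 = 53.06 m
P_hyd = ρgQH = 995.5·9.81·0.630·53.06 = 326.5 kW
P_shaft = P_hyd/η = 326.5/0.63 = 518.2 kW

P_shaft ≈ 518 kW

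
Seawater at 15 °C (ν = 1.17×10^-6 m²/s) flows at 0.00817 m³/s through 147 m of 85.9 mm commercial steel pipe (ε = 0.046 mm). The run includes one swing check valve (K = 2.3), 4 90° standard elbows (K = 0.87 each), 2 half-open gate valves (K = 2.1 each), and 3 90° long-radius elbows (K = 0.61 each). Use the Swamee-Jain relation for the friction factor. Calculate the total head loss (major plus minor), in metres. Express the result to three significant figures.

H_L ≈ 4.75 m

V = 4Q/(πD²) = 1.410 m/s; V²/2g = 0.1013 m
Re = 1.04×10^5, ε/D = 5.36×10^-4 → f = 0.02048 (Swamee-Jain)
Major: h_f = f(L/D)·V²/2g = 0.02048·1711·0.1013 = 3.550 m
Minor: ΣK = 11.8; h_m = ΣK·V²/2g = 1.196 m
Total H_L = 3.550 + 1.196 = 4.746 m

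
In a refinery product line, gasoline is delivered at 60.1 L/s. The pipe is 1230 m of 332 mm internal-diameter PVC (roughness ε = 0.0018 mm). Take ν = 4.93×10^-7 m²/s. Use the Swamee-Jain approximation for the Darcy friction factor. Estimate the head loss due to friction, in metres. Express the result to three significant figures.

V = 4Q/(πD²) = 4·0.0601/(π·0.332²) = 0.6942 m/s
Re = VD/ν = 0.6942·0.332/4.93×10^-7 = 4.68×10^5 → turbulent
ε/D = 0.0018/332 = 5.42×10^-6
Swamee-Jain: f = 0.01333
h_f = f(L/D)V²/(2g) = 0.01333·(1230/0.332)·0.6942²/(2·9.81) = 1.213 m

h_f ≈ 1.21 m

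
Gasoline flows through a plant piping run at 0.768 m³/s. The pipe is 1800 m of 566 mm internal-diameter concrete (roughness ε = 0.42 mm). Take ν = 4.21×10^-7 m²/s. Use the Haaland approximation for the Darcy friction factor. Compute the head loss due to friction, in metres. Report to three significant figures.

V = 4Q/(πD²) = 4·0.768/(π·0.566²) = 3.052 m/s
Re = VD/ν = 3.052·0.566/4.21×10^-7 = 4.10×10^6 → turbulent
ε/D = 0.42/566 = 7.42×10^-4
Haaland: f = 0.01840
h_f = f(L/D)V²/(2g) = 0.01840·(1800/0.566)·3.052²/(2·9.81) = 27.79 m

h_f ≈ 27.8 m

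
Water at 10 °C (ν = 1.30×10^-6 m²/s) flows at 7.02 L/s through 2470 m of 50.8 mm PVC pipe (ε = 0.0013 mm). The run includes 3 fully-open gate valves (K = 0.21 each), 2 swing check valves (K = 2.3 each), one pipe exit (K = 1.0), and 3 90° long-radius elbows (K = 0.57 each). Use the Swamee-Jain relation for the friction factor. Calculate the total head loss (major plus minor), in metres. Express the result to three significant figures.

H_L ≈ 509 m

V = 4Q/(πD²) = 3.464 m/s; V²/2g = 0.6114 m
Re = 1.35×10^5, ε/D = 2.56×10^-5 → f = 0.01697 (Swamee-Jain)
Major: h_f = f(L/D)·V²/2g = 0.01697·48622·0.6114 = 504.5 m
Minor: ΣK = 7.94; h_m = ΣK·V²/2g = 4.855 m
Total H_L = 504.5 + 4.855 = 509.4 m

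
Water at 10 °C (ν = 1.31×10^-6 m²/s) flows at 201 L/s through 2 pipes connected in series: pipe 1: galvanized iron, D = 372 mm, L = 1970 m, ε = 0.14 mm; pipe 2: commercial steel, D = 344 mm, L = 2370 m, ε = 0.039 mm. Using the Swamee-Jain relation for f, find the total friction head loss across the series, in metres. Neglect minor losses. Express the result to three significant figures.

Pipe 1: V = 1.849 m/s, Re = 5.25×10^5, ε/D = 3.76×10^-4, f = 0.01690, h_1 = f(L/D)V²/2g = 15.60 m
Pipe 2: V = 2.163 m/s, Re = 5.68×10^5, ε/D = 1.13×10^-4, f = 0.01442, h_2 = f(L/D)V²/2g = 23.69 m
Series → Q common, losses add: H = Σh = 39.29 m

H ≈ 39.3 m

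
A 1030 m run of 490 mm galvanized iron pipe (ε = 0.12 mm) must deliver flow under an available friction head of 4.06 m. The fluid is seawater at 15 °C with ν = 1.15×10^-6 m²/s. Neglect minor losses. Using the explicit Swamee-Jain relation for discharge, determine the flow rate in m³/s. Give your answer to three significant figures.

Q ≈ 0.295 m³/s

Swamee-Jain (Type II): Q = -0.965·√(gD⁵h_f/L)·ln[ε/(3.7D) + √(3.17ν²L/(gD³h_f))]
√(gD⁵h_f/L) = √(9.81·0.490⁵·4.06/1030) = 0.03305
ε/(3.7D) = 6.62×10^-5; √(3.17ν²L/(gD³h_f)) = 3.04×10^-5
Q = -0.965·0.03305·ln(9.655×10^-5) = 0.2949 m³/s
Check: V = 1.56 m/s, Re = 6.66×10^5, f = 0.01560, h_f = 4.09 m ≈ 4.06 m ✓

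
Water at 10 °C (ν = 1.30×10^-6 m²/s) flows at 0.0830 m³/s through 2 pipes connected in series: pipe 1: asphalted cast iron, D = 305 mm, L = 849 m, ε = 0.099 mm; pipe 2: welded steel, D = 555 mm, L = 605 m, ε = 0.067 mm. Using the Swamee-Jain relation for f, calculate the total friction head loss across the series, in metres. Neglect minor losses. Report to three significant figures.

H ≈ 3.30 m

Pipe 1: V = 1.136 m/s, Re = 2.67×10^5, ε/D = 3.25×10^-4, f = 0.01742, h_1 = f(L/D)V²/2g = 3.190 m
Pipe 2: V = 0.3431 m/s, Re = 1.46×10^5, ε/D = 1.21×10^-4, f = 0.01738, h_2 = f(L/D)V²/2g = 0.1137 m
Series → Q common, losses add: H = Σh = 3.303 m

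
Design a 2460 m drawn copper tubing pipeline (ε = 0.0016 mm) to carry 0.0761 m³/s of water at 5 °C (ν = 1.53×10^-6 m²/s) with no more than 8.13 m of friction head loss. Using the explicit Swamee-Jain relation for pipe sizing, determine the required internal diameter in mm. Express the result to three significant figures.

Swamee-Jain (Type III): D = 0.66·[ε^1.25·(LQ²/(gh_f))^4.75 + ν·Q^9.4·(L/(gh_f))^5.2]^0.04
LQ²/(gh_f) = 0.1786; L/(gh_f) = 30.84
Term 1 = ε^1.25·(…)^4.75 = 1.59×10^-11; Term 2 = ν·Q^9.4·(…)^5.2 = 2.59×10^-9
D = 0.66·(1.59×10^-11 + 2.59×10^-9)^0.04 = 0.2994 m = 299 mm
Check: V = 1.08 m/s, Re = 2.12×10^5, f = 0.01541, h_f = 7.55 m ≈ 8.13 m ✓

D ≈ 299 mm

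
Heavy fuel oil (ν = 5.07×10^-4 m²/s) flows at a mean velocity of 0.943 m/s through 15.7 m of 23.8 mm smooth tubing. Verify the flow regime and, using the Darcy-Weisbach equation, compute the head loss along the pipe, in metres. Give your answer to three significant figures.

h_f ≈ 43.2 m

Re = VD/ν = 0.943·0.02380/5.07×10^-4 = 44.3 → laminar (Re < 2300)
f = 64/Re = 1.446
h_f = f(L/D)V²/(2g) = 1.446·(15.7/0.02380)·0.943²/(2·9.81) = 43.23 m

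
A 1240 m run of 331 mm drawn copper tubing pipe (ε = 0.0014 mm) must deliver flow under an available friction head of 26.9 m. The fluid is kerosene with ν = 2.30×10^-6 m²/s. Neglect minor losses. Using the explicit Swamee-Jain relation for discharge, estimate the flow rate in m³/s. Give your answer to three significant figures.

Swamee-Jain (Type II): Q = -0.965·√(gD⁵h_f/L)·ln[ε/(3.7D) + √(3.17ν²L/(gD³h_f))]
√(gD⁵h_f/L) = √(9.81·0.331⁵·26.9/1240) = 0.02908
ε/(3.7D) = 1.14×10^-6; √(3.17ν²L/(gD³h_f)) = 4.66×10^-5
Q = -0.965·0.02908·ln(4.776×10^-5) = 0.2792 m³/s
Check: V = 3.24 m/s, Re = 4.67×10^5, f = 0.01332, h_f = 26.8 m ≈ 26.9 m ✓

Q ≈ 0.279 m³/s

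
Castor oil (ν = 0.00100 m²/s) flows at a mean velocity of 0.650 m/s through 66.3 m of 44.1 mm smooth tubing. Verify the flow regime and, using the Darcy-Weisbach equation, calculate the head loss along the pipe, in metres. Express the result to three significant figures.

h_f ≈ 72.3 m

Re = VD/ν = 0.650·0.04410/0.00100 = 28.7 → laminar (Re < 2300)
f = 64/Re = 2.233
h_f = f(L/D)V²/(2g) = 2.233·(66.3/0.04410)·0.650²/(2·9.81) = 72.28 m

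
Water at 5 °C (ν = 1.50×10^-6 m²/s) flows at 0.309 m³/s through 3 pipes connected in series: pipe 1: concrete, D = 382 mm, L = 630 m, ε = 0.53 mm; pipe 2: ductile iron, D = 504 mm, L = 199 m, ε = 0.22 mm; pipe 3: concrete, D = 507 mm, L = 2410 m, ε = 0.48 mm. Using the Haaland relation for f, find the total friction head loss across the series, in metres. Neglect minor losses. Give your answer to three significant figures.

H ≈ 25.4 m

Pipe 1: V = 2.696 m/s, Re = 6.87×10^5, ε/D = 0.00139, f = 0.02165, h_1 = f(L/D)V²/2g = 13.23 m
Pipe 2: V = 1.549 m/s, Re = 5.20×10^5, ε/D = 4.37×10^-4, f = 0.01713, h_2 = f(L/D)V²/2g = 0.8269 m
Pipe 3: V = 1.531 m/s, Re = 5.17×10^5, ε/D = 9.47×10^-4, f = 0.01994, h_3 = f(L/D)V²/2g = 11.32 m
Series → Q common, losses add: H = Σh = 25.37 m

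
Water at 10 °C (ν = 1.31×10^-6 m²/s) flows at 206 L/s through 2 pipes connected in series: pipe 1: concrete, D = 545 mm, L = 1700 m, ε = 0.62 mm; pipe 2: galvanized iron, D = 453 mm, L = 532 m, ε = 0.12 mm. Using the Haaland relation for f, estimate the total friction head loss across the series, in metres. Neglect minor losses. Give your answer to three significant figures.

H ≈ 4.16 m

Pipe 1: V = 0.8830 m/s, Re = 3.67×10^5, ε/D = 0.00114, f = 0.02095, h_1 = f(L/D)V²/2g = 2.597 m
Pipe 2: V = 1.278 m/s, Re = 4.42×10^5, ε/D = 2.65×10^-4, f = 0.01601, h_2 = f(L/D)V²/2g = 1.566 m
Series → Q common, losses add: H = Σh = 4.163 m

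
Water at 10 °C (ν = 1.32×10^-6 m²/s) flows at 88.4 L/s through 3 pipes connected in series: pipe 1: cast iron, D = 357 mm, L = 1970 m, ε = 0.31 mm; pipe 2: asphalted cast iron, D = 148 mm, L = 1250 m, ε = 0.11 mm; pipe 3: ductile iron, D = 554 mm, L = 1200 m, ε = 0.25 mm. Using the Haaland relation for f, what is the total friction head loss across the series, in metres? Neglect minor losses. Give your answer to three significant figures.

H ≈ 219 m

Pipe 1: V = 0.8831 m/s, Re = 2.39×10^5, ε/D = 8.68×10^-4, f = 0.02017, h_1 = f(L/D)V²/2g = 4.424 m
Pipe 2: V = 5.139 m/s, Re = 5.76×10^5, ε/D = 7.43×10^-4, f = 0.01889, h_2 = f(L/D)V²/2g = 214.7 m
Pipe 3: V = 0.3667 m/s, Re = 1.54×10^5, ε/D = 4.51×10^-4, f = 0.01886, h_3 = f(L/D)V²/2g = 0.2800 m
Series → Q common, losses add: H = Σh = 219.4 m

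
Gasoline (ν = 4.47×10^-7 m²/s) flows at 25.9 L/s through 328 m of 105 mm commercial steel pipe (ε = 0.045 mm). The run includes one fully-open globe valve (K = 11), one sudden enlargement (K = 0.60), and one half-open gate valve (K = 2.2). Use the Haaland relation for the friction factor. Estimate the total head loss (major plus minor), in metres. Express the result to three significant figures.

H_L ≈ 30.3 m

V = 4Q/(πD²) = 2.991 m/s; V²/2g = 0.4560 m
Re = 7.03×10^5, ε/D = 4.29×10^-4 → f = 0.01685 (Haaland)
Major: h_f = f(L/D)·V²/2g = 0.01685·3124·0.4560 = 24.01 m
Minor: ΣK = 13.8; h_m = ΣK·V²/2g = 6.293 m
Total H_L = 24.01 + 6.293 = 30.30 m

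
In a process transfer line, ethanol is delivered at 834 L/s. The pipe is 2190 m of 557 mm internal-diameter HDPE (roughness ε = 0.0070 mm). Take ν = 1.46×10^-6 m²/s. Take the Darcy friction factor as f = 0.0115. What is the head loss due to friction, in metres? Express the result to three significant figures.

h_f ≈ 27.0 m

V = 4Q/(πD²) = 4·0.834/(π·0.557²) = 3.423 m/s
h_f = f(L/D)V²/(2g) = 0.01150·(2190/0.557)·3.423²/(2·9.81) = 27.00 m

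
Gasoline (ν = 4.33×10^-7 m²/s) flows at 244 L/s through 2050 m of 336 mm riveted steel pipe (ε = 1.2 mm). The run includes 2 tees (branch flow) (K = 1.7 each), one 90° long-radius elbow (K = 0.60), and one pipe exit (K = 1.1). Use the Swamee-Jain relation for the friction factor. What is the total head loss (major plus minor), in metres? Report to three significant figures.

H_L ≈ 66.9 m

V = 4Q/(πD²) = 2.752 m/s; V²/2g = 0.3860 m
Re = 2.14×10^6, ε/D = 0.00357 → f = 0.02759 (Swamee-Jain)
Major: h_f = f(L/D)·V²/2g = 0.02759·6101·0.3860 = 64.97 m
Minor: ΣK = 5.10; h_m = ΣK·V²/2g = 1.968 m
Total H_L = 64.97 + 1.968 = 66.94 m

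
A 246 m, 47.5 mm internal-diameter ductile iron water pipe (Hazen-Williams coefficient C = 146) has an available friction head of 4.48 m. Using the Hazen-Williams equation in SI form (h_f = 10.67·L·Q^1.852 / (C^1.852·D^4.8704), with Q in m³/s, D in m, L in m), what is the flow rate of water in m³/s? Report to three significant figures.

Rearranging: Q = [h_f·C^1.852·D^4.8704 / (10.67·L)]^(1/1.852)
Q = [4.48·146^1.852·0.0475^4.8704 / (10.67·246)]^0.540 = 0.001548 m³/s

Q ≈ 0.00155 m³/s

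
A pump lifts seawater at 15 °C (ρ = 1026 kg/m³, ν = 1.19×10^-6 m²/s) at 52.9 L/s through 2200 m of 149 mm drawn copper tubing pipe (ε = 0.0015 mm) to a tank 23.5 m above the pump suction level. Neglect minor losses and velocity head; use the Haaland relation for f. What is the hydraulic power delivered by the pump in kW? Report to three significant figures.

V = 4Q/(πD²) = 3.034 m/s; Re = 3.80×10^5; ε/D = 1.01×10^-5; f = 0.01382
h_f = f(L/D)V²/2g = 95.75 m
Total head H = z + h_f = 23.5 + 95.75 = 119.3 m
P_hyd = ρgQH = 1026·9.81·0.0529·119.3 = 63.49 kW

P_hyd ≈ 63.5 kW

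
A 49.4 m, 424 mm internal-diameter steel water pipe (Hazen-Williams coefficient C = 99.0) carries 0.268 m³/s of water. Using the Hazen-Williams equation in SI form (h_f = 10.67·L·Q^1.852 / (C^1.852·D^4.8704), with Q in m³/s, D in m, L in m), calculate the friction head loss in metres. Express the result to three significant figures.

h_f ≈ 0.605 m

h_f = 10.67·49.4·0.268^1.852 / (99.0^1.852·0.424^4.8704) = 0.6050 m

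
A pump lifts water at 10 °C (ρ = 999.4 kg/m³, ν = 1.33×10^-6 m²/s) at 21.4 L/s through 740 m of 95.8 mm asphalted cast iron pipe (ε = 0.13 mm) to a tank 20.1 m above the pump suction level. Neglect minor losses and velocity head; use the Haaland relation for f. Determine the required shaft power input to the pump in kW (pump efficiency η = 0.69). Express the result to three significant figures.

V = 4Q/(πD²) = 2.969 m/s; Re = 2.14×10^5; ε/D = 0.00136; f = 0.02218
h_f = f(L/D)V²/2g = 76.95 m
Total head H = z + h_f = 20.1 + 76.95 = 97.05 m
P_hyd = ρgQH = 999.4·9.81·0.0214·97.05 = 20.36 kW
P_shaft = P_hyd/η = 20.36/0.69 = 29.51 kW

P_shaft ≈ 29.5 kW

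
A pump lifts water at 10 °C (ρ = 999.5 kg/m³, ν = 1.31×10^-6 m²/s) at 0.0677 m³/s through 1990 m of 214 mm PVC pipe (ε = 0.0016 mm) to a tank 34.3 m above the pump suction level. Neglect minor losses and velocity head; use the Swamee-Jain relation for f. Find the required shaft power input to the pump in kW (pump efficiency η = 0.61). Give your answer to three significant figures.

P_shaft ≈ 63.6 kW

V = 4Q/(πD²) = 1.882 m/s; Re = 3.07×10^5; ε/D = 7.48×10^-6; f = 0.01440
h_f = f(L/D)V²/2g = 24.18 m
Total head H = z + h_f = 34.3 + 24.18 = 58.48 m
P_hyd = ρgQH = 999.5·9.81·0.0677·58.48 = 38.82 kW
P_shaft = P_hyd/η = 38.82/0.61 = 63.63 kW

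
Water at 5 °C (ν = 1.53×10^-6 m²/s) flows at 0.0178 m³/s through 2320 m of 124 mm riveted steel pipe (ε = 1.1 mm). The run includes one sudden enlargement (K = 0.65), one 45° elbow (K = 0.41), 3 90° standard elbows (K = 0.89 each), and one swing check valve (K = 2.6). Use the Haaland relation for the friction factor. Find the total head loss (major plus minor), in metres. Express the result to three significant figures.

V = 4Q/(πD²) = 1.474 m/s; V²/2g = 0.1107 m
Re = 1.19×10^5, ε/D = 0.00887 → f = 0.03699 (Haaland)
Major: h_f = f(L/D)·V²/2g = 0.03699·18710·0.1107 = 76.63 m
Minor: ΣK = 6.33; h_m = ΣK·V²/2g = 0.7009 m
Total H_L = 76.63 + 0.7009 = 77.33 m

H_L ≈ 77.3 m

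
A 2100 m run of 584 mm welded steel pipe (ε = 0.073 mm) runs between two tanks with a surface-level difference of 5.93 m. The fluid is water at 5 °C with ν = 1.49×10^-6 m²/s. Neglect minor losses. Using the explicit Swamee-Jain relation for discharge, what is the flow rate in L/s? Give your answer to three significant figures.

Swamee-Jain (Type II): Q = -0.965·√(gD⁵h_f/L)·ln[ε/(3.7D) + √(3.17ν²L/(gD³h_f))]
√(gD⁵h_f/L) = √(9.81·0.584⁵·5.93/2100) = 0.04338
ε/(3.7D) = 3.38×10^-5; √(3.17ν²L/(gD³h_f)) = 3.57×10^-5
Q = -0.965·0.04338·ln(6.950×10^-5) = 0.4008 m³/s
Check: V = 1.50 m/s, Re = 5.86×10^5, f = 0.01451, h_f = 5.95 m ≈ 5.93 m ✓

Q ≈ 401 L/s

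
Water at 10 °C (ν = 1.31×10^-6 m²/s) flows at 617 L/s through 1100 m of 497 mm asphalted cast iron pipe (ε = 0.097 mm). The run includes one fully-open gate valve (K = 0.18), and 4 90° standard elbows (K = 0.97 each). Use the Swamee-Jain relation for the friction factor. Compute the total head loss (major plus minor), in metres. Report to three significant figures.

H_L ≈ 18.7 m

V = 4Q/(πD²) = 3.180 m/s; V²/2g = 0.5155 m
Re = 1.21×10^6, ε/D = 1.95×10^-4 → f = 0.01457 (Swamee-Jain)
Major: h_f = f(L/D)·V²/2g = 0.01457·2213·0.5155 = 16.62 m
Minor: ΣK = 4.06; h_m = ΣK·V²/2g = 2.093 m
Total H_L = 16.62 + 2.093 = 18.72 m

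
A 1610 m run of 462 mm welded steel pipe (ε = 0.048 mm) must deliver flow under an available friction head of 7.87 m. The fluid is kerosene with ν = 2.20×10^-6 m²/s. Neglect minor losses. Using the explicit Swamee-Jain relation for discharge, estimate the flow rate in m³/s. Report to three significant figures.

Swamee-Jain (Type II): Q = -0.965·√(gD⁵h_f/L)·ln[ε/(3.7D) + √(3.17ν²L/(gD³h_f))]
√(gD⁵h_f/L) = √(9.81·0.462⁵·7.87/1610) = 0.03177
ε/(3.7D) = 2.81×10^-5; √(3.17ν²L/(gD³h_f)) = 5.70×10^-5
Q = -0.965·0.03177·ln(8.504×10^-5) = 0.2873 m³/s
Check: V = 1.71 m/s, Re = 3.60×10^5, f = 0.01510, h_f = 7.88 m ≈ 7.87 m ✓

Q ≈ 0.287 m³/s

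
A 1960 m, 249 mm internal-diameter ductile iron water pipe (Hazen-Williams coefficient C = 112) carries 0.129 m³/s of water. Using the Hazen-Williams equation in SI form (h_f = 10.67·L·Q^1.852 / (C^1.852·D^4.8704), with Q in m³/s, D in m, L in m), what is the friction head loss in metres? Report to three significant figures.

h_f = 10.67·1960·0.129^1.852 / (112^1.852·0.249^4.8704) = 65.89 m

h_f ≈ 65.9 m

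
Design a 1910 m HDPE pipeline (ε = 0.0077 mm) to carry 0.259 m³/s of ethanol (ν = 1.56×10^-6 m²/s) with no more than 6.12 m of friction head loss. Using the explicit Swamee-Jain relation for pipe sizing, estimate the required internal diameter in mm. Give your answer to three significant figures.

Swamee-Jain (Type III): D = 0.66·[ε^1.25·(LQ²/(gh_f))^4.75 + ν·Q^9.4·(L/(gh_f))^5.2]^0.04
LQ²/(gh_f) = 2.134; L/(gh_f) = 31.81
Term 1 = ε^1.25·(…)^4.75 = 1.49×10^-5; Term 2 = ν·Q^9.4·(…)^5.2 = 3.10×10^-4
D = 0.66·(1.49×10^-5 + 3.10×10^-4)^0.04 = 0.4787 m = 479 mm
Check: V = 1.44 m/s, Re = 4.42×10^5, f = 0.01362, h_f = 5.74 m ≈ 6.12 m ✓

D ≈ 479 mm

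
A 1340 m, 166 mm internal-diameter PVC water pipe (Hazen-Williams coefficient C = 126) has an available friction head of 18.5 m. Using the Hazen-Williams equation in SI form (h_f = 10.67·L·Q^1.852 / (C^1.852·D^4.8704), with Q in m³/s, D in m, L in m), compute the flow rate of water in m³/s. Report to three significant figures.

Rearranging: Q = [h_f·C^1.852·D^4.8704 / (10.67·L)]^(1/1.852)
Q = [18.5·126^1.852·0.166^4.8704 / (10.67·1340)]^0.540 = 0.03090 m³/s

Q ≈ 0.0309 m³/s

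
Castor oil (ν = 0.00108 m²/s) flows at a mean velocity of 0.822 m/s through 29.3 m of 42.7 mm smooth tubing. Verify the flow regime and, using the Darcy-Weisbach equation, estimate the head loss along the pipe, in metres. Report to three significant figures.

Re = VD/ν = 0.822·0.04270/0.00108 = 32.5 → laminar (Re < 2300)
f = 64/Re = 1.969
h_f = f(L/D)V²/(2g) = 1.969·(29.3/0.04270)·0.822²/(2·9.81) = 46.54 m

h_f ≈ 46.5 m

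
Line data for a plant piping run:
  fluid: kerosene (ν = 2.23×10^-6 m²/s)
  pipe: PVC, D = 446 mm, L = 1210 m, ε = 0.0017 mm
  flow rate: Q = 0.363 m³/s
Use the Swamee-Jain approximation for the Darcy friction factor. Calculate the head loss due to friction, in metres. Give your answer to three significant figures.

h_f ≈ 9.95 m

V = 4Q/(πD²) = 4·0.363/(π·0.446²) = 2.324 m/s
Re = VD/ν = 2.324·0.446/2.23×10^-6 = 4.65×10^5 → turbulent
ε/D = 0.0017/446 = 3.81×10^-6
Swamee-Jain: f = 0.01332
h_f = f(L/D)V²/(2g) = 0.01332·(1210/0.446)·2.324²/(2·9.81) = 9.946 m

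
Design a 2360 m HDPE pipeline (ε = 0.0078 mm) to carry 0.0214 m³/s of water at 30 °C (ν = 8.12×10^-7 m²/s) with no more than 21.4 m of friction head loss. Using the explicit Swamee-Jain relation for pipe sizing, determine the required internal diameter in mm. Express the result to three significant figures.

Swamee-Jain (Type III): D = 0.66·[ε^1.25·(LQ²/(gh_f))^4.75 + ν·Q^9.4·(L/(gh_f))^5.2]^0.04
LQ²/(gh_f) = 0.005148; L/(gh_f) = 11.24
Term 1 = ε^1.25·(…)^4.75 = 5.57×10^-18; Term 2 = ν·Q^9.4·(…)^5.2 = 4.78×10^-17
D = 0.66·(5.57×10^-18 + 4.78×10^-17)^0.04 = 0.1475 m = 147 mm
Check: V = 1.25 m/s, Re = 2.28×10^5, f = 0.01566, h_f = 20.1 m ≈ 21.4 m ✓

D ≈ 147 mm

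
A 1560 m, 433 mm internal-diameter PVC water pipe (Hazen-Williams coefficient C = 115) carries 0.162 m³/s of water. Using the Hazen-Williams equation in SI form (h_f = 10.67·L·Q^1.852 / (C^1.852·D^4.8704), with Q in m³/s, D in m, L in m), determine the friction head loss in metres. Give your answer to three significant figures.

h_f ≈ 5.14 m

h_f = 10.67·1560·0.162^1.852 / (115^1.852·0.433^4.8704) = 5.145 m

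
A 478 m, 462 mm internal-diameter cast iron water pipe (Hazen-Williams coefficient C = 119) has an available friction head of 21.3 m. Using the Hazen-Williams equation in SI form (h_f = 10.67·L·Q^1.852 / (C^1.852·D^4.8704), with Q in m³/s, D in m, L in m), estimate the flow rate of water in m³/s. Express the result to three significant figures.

Q ≈ 0.811 m³/s

Rearranging: Q = [h_f·C^1.852·D^4.8704 / (10.67·L)]^(1/1.852)
Q = [21.3·119^1.852·0.462^4.8704 / (10.67·478)]^0.540 = 0.8109 m³/s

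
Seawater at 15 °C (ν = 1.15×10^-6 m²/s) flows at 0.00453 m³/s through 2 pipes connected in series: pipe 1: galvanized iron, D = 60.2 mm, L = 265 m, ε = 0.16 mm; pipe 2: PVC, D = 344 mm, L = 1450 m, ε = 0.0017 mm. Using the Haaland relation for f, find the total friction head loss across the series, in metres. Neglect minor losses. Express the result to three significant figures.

Pipe 1: V = 1.592 m/s, Re = 8.33×10^4, ε/D = 0.00266, f = 0.02685, h_1 = f(L/D)V²/2g = 15.26 m
Pipe 2: V = 0.04874 m/s, Re = 1.46×10^4, ε/D = 4.94×10^-6, f = 0.02792, h_2 = f(L/D)V²/2g = 0.01425 m
Series → Q common, losses add: H = Σh = 15.27 m

H ≈ 15.3 m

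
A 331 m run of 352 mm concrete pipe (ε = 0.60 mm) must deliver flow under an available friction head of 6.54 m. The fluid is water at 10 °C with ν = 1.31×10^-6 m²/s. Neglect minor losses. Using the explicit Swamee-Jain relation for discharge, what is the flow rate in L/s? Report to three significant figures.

Q ≈ 238 L/s

Swamee-Jain (Type II): Q = -0.965·√(gD⁵h_f/L)·ln[ε/(3.7D) + √(3.17ν²L/(gD³h_f))]
√(gD⁵h_f/L) = √(9.81·0.352⁵·6.54/331) = 0.03236
ε/(3.7D) = 4.61×10^-4; √(3.17ν²L/(gD³h_f)) = 2.54×10^-5
Q = -0.965·0.03236·ln(4.861×10^-4) = 0.2383 m³/s
Check: V = 2.45 m/s, Re = 6.58×10^5, f = 0.02287, h_f = 6.57 m ≈ 6.54 m ✓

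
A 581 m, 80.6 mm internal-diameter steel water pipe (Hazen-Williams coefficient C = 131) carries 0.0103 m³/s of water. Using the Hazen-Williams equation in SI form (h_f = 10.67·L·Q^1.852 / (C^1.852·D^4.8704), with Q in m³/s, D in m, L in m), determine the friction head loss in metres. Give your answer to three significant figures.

h_f = 10.67·581·0.0103^1.852 / (131^1.852·0.0806^4.8704) = 32.92 m

h_f ≈ 32.9 m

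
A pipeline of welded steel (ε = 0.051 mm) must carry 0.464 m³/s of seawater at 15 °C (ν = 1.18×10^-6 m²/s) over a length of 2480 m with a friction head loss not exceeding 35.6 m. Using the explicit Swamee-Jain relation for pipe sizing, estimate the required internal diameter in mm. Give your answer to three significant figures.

D ≈ 446 mm

Swamee-Jain (Type III): D = 0.66·[ε^1.25·(LQ²/(gh_f))^4.75 + ν·Q^9.4·(L/(gh_f))^5.2]^0.04
LQ²/(gh_f) = 1.529; L/(gh_f) = 7.101
Term 1 = ε^1.25·(…)^4.75 = 3.24×10^-5; Term 2 = ν·Q^9.4·(…)^5.2 = 2.31×10^-5
D = 0.66·(3.24×10^-5 + 2.31×10^-5)^0.04 = 0.4460 m = 446 mm
Check: V = 2.97 m/s, Re = 1.12×10^6, f = 0.01360, h_f = 34.0 m ≈ 35.6 m ✓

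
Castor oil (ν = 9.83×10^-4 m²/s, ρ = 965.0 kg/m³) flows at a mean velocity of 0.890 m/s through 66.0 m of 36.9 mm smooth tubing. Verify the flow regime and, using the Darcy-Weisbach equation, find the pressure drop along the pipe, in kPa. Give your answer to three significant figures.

Δp ≈ 1310 kPa

Re = VD/ν = 0.890·0.03690/9.83×10^-4 = 33.4 → laminar (Re < 2300)
f = 64/Re = 1.916
h_f = f(L/D)V²/(2g) = 1.916·(66.0/0.03690)·0.890²/(2·9.81) = 138.3 m
Δp = ρg·h_f = 965.0·9.81·138.3 = 1310 kPa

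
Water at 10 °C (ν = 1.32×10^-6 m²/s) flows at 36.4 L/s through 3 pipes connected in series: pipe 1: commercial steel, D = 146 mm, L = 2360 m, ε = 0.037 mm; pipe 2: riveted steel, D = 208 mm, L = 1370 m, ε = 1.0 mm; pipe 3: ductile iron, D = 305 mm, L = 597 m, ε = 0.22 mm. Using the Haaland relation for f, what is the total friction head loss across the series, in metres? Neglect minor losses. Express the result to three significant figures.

H ≈ 77.9 m

Pipe 1: V = 2.174 m/s, Re = 2.40×10^5, ε/D = 2.53×10^-4, f = 0.01685, h_1 = f(L/D)V²/2g = 65.64 m
Pipe 2: V = 1.071 m/s, Re = 1.69×10^5, ε/D = 0.00481, f = 0.03059, h_2 = f(L/D)V²/2g = 11.79 m
Pipe 3: V = 0.4982 m/s, Re = 1.15×10^5, ε/D = 7.21×10^-4, f = 0.02065, h_3 = f(L/D)V²/2g = 0.5113 m
Series → Q common, losses add: H = Σh = 77.93 m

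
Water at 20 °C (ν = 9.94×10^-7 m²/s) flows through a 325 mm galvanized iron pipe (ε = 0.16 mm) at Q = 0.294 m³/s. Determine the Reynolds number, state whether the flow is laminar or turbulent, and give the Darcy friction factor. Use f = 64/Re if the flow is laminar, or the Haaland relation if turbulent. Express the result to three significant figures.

V = 4Q/(πD²) = 3.544 m/s
Re = VD/ν = 3.544·0.325/9.94×10^-7 = 1.16×10^6
Re > 4000 → turbulent; ε/D = 4.92×10^-4
Haaland: f = 0.01706

Re ≈ 1.16×10^6; turbulent; f ≈ 0.0171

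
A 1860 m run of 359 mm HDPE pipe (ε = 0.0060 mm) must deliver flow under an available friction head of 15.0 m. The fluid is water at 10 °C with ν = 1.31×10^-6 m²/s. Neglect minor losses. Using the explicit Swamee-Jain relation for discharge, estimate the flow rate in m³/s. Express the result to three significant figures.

Swamee-Jain (Type II): Q = -0.965·√(gD⁵h_f/L)·ln[ε/(3.7D) + √(3.17ν²L/(gD³h_f))]
√(gD⁵h_f/L) = √(9.81·0.359⁵·15.0/1860) = 0.02172
ε/(3.7D) = 4.52×10^-6; √(3.17ν²L/(gD³h_f)) = 3.86×10^-5
Q = -0.965·0.02172·ln(4.307×10^-5) = 0.2107 m³/s
Check: V = 2.08 m/s, Re = 5.70×10^5, f = 0.01307, h_f = 15.0 m ≈ 15.0 m ✓

Q ≈ 0.211 m³/s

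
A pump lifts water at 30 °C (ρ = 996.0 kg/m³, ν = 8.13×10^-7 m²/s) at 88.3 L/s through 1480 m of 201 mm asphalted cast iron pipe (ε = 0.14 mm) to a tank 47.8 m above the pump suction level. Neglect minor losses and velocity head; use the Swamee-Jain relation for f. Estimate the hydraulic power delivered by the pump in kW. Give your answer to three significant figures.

P_hyd ≈ 88.1 kW

V = 4Q/(πD²) = 2.783 m/s; Re = 6.88×10^5; ε/D = 6.97×10^-4; f = 0.01869
h_f = f(L/D)V²/2g = 54.32 m
Total head H = z + h_f = 47.8 + 54.32 = 102.1 m
P_hyd = ρgQH = 996.0·9.81·0.0883·102.1 = 88.11 kW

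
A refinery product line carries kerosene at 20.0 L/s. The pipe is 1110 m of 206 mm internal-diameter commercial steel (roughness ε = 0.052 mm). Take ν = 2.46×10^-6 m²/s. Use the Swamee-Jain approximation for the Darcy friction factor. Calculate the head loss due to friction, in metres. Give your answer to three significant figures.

V = 4Q/(πD²) = 4·0.0200/(π·0.206²) = 0.6001 m/s
Re = VD/ν = 0.6001·0.206/2.46×10^-6 = 5.03×10^4 → turbulent
ε/D = 0.052/206 = 2.52×10^-4
Swamee-Jain: f = 0.02173
h_f = f(L/D)V²/(2g) = 0.02173·(1110/0.206)·0.6001²/(2·9.81) = 2.149 m

h_f ≈ 2.15 m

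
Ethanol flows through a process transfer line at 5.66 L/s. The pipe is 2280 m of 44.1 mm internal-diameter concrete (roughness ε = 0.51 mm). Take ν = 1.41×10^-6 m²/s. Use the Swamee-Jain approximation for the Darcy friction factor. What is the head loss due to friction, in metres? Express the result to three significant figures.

h_f ≈ 1470 m

V = 4Q/(πD²) = 4·0.00566/(π·0.0441²) = 3.706 m/s
Re = VD/ν = 3.706·0.0441/1.41×10^-6 = 1.16×10^5 → turbulent
ε/D = 0.51/44.1 = 0.0116
Swamee-Jain: f = 0.04053
h_f = f(L/D)V²/(2g) = 0.04053·(2280/0.0441)·3.706²/(2·9.81) = 1467 m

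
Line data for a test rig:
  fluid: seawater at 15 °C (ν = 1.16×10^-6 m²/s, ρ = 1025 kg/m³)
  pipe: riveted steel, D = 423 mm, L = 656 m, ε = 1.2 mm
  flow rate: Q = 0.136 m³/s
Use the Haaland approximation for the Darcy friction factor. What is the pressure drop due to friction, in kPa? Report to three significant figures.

Δp ≈ 19.5 kPa

V = 4Q/(πD²) = 4·0.136/(π·0.423²) = 0.9678 m/s
Re = VD/ν = 0.9678·0.423/1.16×10^-6 = 3.53×10^5 → turbulent
ε/D = 1.2/423 = 0.00284
Haaland: f = 0.02617
h_f = f(L/D)V²/(2g) = 0.02617·(656/0.423)·0.9678²/(2·9.81) = 1.937 m
Δp = ρg·h_f = 1025·9.81·1.937 = 19.48 kPa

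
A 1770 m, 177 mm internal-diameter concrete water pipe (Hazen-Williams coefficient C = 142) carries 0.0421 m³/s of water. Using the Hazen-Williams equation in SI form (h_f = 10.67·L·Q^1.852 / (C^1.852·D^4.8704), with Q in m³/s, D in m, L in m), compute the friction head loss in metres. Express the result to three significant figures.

h_f ≈ 25.4 m

h_f = 10.67·1770·0.0421^1.852 / (142^1.852·0.177^4.8704) = 25.41 m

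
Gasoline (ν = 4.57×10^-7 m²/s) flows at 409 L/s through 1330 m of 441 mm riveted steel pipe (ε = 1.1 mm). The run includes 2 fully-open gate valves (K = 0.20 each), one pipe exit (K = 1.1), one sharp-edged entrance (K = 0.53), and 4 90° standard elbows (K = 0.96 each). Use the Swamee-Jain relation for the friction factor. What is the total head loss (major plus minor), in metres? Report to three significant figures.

H_L ≈ 29.7 m

V = 4Q/(πD²) = 2.678 m/s; V²/2g = 0.3654 m
Re = 2.58×10^6, ε/D = 0.00249 → f = 0.02496 (Swamee-Jain)
Major: h_f = f(L/D)·V²/2g = 0.02496·3016·0.3654 = 27.50 m
Minor: ΣK = 5.87; h_m = ΣK·V²/2g = 2.145 m
Total H_L = 27.50 + 2.145 = 29.65 m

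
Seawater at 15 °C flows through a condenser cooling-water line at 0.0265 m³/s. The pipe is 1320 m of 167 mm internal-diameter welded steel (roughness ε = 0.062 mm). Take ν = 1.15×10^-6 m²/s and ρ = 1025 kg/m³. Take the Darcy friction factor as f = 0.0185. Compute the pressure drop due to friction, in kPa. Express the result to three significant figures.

Δp ≈ 110 kPa

V = 4Q/(πD²) = 4·0.0265/(π·0.167²) = 1.210 m/s
h_f = f(L/D)V²/(2g) = 0.01850·(1320/0.167)·1.210²/(2·9.81) = 10.91 m
Δp = ρg·h_f = 1025·9.81·10.91 = 109.7 kPa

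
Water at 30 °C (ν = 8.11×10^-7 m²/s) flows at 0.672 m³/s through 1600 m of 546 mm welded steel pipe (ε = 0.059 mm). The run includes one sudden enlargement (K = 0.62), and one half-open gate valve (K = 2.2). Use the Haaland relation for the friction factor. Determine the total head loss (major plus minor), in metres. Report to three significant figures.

H_L ≈ 17.1 m

V = 4Q/(πD²) = 2.870 m/s; V²/2g = 0.4198 m
Re = 1.93×10^6, ε/D = 1.08×10^-4 → f = 0.01290 (Haaland)
Major: h_f = f(L/D)·V²/2g = 0.01290·2930·0.4198 = 15.87 m
Minor: ΣK = 2.82; h_m = ΣK·V²/2g = 1.184 m
Total H_L = 15.87 + 1.184 = 17.05 m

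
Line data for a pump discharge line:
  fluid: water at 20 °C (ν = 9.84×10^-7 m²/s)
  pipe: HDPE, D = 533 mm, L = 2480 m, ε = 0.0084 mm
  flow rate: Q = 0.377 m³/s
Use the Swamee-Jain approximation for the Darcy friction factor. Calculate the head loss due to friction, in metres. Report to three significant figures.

h_f ≈ 8.22 m

V = 4Q/(πD²) = 4·0.377/(π·0.533²) = 1.690 m/s
Re = VD/ν = 1.690·0.533/9.84×10^-7 = 9.15×10^5 → turbulent
ε/D = 0.0084/533 = 1.58×10^-5
Swamee-Jain: f = 0.01214
h_f = f(L/D)V²/(2g) = 0.01214·(2480/0.533)·1.690²/(2·9.81) = 8.221 m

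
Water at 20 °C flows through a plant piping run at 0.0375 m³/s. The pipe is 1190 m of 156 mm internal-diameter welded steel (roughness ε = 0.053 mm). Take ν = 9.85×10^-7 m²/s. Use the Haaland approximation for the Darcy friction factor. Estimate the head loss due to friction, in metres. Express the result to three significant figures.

V = 4Q/(πD²) = 4·0.0375/(π·0.156²) = 1.962 m/s
Re = VD/ν = 1.962·0.156/9.85×10^-7 = 3.11×10^5 → turbulent
ε/D = 0.053/156 = 3.40×10^-4
Haaland: f = 0.01702
h_f = f(L/D)V²/(2g) = 0.01702·(1190/0.156)·1.962²/(2·9.81) = 25.48 m

h_f ≈ 25.5 m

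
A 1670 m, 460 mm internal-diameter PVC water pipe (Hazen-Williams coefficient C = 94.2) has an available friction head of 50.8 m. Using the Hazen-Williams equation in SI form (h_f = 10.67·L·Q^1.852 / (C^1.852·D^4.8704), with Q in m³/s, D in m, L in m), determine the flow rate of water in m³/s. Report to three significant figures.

Q ≈ 0.516 m³/s

Rearranging: Q = [h_f·C^1.852·D^4.8704 / (10.67·L)]^(1/1.852)
Q = [50.8·94.2^1.852·0.460^4.8704 / (10.67·1670)]^0.540 = 0.5164 m³/s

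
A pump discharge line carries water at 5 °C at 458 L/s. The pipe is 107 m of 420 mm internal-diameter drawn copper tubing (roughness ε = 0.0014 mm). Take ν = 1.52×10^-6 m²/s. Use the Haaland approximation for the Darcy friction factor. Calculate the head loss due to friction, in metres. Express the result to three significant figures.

h_f ≈ 1.68 m

V = 4Q/(πD²) = 4·0.458/(π·0.420²) = 3.306 m/s
Re = VD/ν = 3.306·0.420/1.52×10^-6 = 9.13×10^5 → turbulent
ε/D = 0.0014/420 = 3.33×10^-6
Haaland: f = 0.01182
h_f = f(L/D)V²/(2g) = 0.01182·(107/0.420)·3.306²/(2·9.81) = 1.677 m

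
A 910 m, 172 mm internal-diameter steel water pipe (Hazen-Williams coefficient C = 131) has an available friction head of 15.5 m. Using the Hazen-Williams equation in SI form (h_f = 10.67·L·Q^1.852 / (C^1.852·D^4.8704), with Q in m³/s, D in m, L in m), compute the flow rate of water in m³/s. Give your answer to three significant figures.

Rearranging: Q = [h_f·C^1.852·D^4.8704 / (10.67·L)]^(1/1.852)
Q = [15.5·131^1.852·0.172^4.8704 / (10.67·910)]^0.540 = 0.03951 m³/s

Q ≈ 0.0395 m³/s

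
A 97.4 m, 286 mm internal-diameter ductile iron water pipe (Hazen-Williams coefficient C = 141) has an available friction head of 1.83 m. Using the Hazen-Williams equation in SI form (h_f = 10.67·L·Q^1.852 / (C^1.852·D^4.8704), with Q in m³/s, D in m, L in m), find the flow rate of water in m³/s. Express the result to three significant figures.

Q ≈ 0.171 m³/s

Rearranging: Q = [h_f·C^1.852·D^4.8704 / (10.67·L)]^(1/1.852)
Q = [1.83·141^1.852·0.286^4.8704 / (10.67·97.4)]^0.540 = 0.1708 m³/s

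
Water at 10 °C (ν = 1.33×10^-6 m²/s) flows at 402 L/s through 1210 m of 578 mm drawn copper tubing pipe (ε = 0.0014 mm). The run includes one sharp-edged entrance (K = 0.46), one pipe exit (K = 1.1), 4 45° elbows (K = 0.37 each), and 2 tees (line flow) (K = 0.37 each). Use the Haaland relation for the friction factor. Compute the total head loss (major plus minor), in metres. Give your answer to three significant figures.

H_L ≈ 3.57 m

V = 4Q/(πD²) = 1.532 m/s; V²/2g = 0.1196 m
Re = 6.66×10^5, ε/D = 2.42×10^-6 → f = 0.01245 (Haaland)
Major: h_f = f(L/D)·V²/2g = 0.01245·2093·0.1196 = 3.118 m
Minor: ΣK = 3.78; h_m = ΣK·V²/2g = 0.4522 m
Total H_L = 3.118 + 0.4522 = 3.571 m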